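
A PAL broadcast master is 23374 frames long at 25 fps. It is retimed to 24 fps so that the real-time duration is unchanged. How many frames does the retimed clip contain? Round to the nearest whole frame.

Frames at target rate = 23374 × (24) / (25) = 560976/25 ≈ 22439.040.
Nearest whole frame: 22439.

22439 frames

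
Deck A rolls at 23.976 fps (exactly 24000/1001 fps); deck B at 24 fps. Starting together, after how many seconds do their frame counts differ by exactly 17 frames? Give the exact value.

17017/24 seconds

The gap grows by |24 − 24000/1001| = 24/1001 frames per second.
Time for a 17-frame gap: 17 ÷ (24/1001) = 17017/24 s.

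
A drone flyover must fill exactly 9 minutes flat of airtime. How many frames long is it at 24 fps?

9 min = 540 s.
Frames = 540 × 24 = 12960.

12960 frames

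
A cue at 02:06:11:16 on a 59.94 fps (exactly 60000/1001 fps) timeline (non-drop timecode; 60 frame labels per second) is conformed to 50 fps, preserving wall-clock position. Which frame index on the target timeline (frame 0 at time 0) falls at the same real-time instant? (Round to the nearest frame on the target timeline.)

Source frame index: (2×3600 + 6×60 + 11) × 60 + 16 = 454276.
Real time: 454276 / (60000/1001) = 113682569/15000 s.
Target frame: (113682569/15000) × (50) = 113682569/300 ≈ 378941.897 → 378942.

frame 378942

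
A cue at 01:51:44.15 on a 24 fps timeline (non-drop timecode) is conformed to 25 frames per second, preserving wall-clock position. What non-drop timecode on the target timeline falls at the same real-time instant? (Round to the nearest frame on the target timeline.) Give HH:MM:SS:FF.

Source frame index: (1×3600 + 51×60 + 44) × 24 + 15 = 160911.
Real time: 160911 / (24) = 53637/8 s.
Target frame: (53637/8) × (25) = 1340925/8 ≈ 167615.625 → 167616.
At 25 labels/s: frame 167616 → 01:51:44:16.

01:51:44:16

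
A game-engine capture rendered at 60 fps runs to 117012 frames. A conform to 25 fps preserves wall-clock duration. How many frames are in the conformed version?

48755 frames

Target frames = source frames × (target rate / source rate) = 117012 × (25)/(60) = 117012 × 5/12 = 48755.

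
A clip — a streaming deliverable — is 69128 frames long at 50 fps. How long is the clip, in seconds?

Running time = 69128 / (50) = 1382.56 s.

1382.56 seconds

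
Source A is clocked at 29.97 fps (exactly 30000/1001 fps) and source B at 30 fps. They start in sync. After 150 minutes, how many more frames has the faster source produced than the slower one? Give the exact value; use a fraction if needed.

150 min = 9000 s.
A emits 30000/1001 × 9000 = 270000000/1001 frames; B emits 30 × 9000 = 270000.
Difference = 270000/1001 frames (≈ 269.7303); B is ahead of A.

270000/1001 frames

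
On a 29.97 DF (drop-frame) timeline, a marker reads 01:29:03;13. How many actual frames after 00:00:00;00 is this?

160141

Complete 10-minute blocks: 8, each 17982 frames → 143856.
Remaining 9 whole minutes in the current block: 1800 + 8 × 1798 = 16184 frames.
Within the current minute: 3 × 30 + 13 − 2 = 101 (labels ;00/;01 skipped at this minute). Total = 143856 + 16184 + 101 = 160141.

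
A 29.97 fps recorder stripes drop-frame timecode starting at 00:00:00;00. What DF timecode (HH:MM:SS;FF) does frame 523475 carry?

Each 10-minute DF block holds 10 × 60 × 30 − 9 × 2 = 17982 frames. 523475 ÷ 17982 → 29 full blocks, remainder 1997.
Within the partial block the first minute is 1800 frames and each further minute 1798, so 1 further minute boundary passed. Total skipped labels = 18 × 29 + 2 × 1 = 524.
Non-drop label index = 523475 + 524 = 523999; at 30 labels/s that is 04:51:06:19, i.e. DF 04:51:06;19.

04:51:06;19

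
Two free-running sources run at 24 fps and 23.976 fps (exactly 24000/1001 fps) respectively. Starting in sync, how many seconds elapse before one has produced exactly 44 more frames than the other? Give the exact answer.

11011/6 seconds

The gap grows by |24000/1001 − 24| = 24/1001 frames per second.
Time for a 44-frame gap: 44 ÷ (24/1001) = 11011/6 s.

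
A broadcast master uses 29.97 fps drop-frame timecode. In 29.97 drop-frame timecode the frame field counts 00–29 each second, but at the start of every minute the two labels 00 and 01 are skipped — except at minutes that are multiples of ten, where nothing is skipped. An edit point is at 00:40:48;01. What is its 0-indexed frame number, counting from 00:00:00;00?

73369

As if non-drop at 30 labels/s: (0 × 3600 + 40 × 60 + 48) × 30 + 1 = 73441.
Minute boundaries passed: 40; those not divisible by 10: 40 − 4 = 36; dropped labels = 2 × 36 = 72.
Actual frame index = 73441 − 72 = 73369.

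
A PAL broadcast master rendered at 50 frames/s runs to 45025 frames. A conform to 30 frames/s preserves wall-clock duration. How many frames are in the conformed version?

Target frames = source frames × (target rate / source rate) = 45025 × (30)/(50) = 45025 × 3/5 = 27015.

27015 frames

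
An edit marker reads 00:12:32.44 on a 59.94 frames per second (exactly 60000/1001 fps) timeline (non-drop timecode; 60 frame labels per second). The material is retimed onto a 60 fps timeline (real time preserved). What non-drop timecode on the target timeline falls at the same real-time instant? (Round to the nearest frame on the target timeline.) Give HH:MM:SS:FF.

Source frame index: (0×3600 + 12×60 + 32) × 60 + 44 = 45164.
Real time: 45164 / (60000/1001) = 11302291/15000 s.
Target frame: (11302291/15000) × (60) = 11302291/250 ≈ 45209.164 → 45209.
At 60 labels/s: frame 45209 → 00:12:33:29.

00:12:33:29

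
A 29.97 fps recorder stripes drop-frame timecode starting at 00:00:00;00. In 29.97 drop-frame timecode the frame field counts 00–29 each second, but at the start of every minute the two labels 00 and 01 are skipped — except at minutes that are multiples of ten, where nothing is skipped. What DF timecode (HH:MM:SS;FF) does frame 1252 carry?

00:00:41;22

Each 10-minute DF block holds 10 × 60 × 30 − 9 × 2 = 17982 frames. 1252 ÷ 17982 → 0 full blocks, remainder 1252.
Within the partial block the first minute is 1800 frames and each further minute 1798, so 0 further minute boundaries passed. Total skipped labels = 18 × 0 + 2 × 0 = 0.
Non-drop label index = 1252 + 0 = 1252; at 30 labels/s that is 00:00:41:22, i.e. DF 00:00:41;22.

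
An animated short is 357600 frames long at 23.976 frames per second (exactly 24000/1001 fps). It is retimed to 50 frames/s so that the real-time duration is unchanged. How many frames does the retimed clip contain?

Target frames = source frames × (target rate / source rate) = 357600 × (50)/(24000/1001) = 357600 × 1001/480 = 745745.

745745 frames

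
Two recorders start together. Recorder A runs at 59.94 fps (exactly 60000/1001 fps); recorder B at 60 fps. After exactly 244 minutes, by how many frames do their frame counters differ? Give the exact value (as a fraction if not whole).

878400/1001 frames

244 min = 14640 s.
A emits 60000/1001 × 14640 = 878400000/1001 frames; B emits 60 × 14640 = 878400.
Difference = 878400/1001 frames (≈ 877.5225); B is ahead of A.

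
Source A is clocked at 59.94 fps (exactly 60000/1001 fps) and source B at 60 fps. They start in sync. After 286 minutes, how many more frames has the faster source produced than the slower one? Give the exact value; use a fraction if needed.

7200/7 frames

286 min = 17160 s.
A emits 60000/1001 × 17160 = 7200000/7 frames; B emits 60 × 17160 = 1029600.
Difference = 7200/7 frames (≈ 1028.5714); B is ahead of A.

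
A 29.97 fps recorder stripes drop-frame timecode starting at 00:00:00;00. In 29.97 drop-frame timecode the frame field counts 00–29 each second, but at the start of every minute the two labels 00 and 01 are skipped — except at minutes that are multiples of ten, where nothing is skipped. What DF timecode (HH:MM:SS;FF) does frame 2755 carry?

Ten DF minutes hold 17982 frames, so frame 2755 lies in block 0 (frames 0–17981) with 2755 frames into that block.
The block's first minute is 1800 frames and the rest 1798 each; 2755 frames reaches minute 1, so 0 × 18 + 1 × 2 = 2 labels have been skipped so far.
Adding those back, label number 2755 + 2 = 2757 at 30 labels/s is 91 s + 27 f = 0 h 1 min 31 s frame 27, i.e. 00:01:31;27.

00:01:31;27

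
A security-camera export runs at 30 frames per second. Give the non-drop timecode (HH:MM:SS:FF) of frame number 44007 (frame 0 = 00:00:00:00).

00:24:26:27

44007 ÷ 30 = 1466 full seconds, remainder 27 frames.
1466 s = 0 h 24 min 26 s.
Timecode: 00:24:26:27.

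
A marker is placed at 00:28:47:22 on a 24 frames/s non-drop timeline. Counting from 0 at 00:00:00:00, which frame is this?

41470

Total seconds to the label: (0 × 3600 + 28 × 60 + 47) = 1727.
Frame index = 1727 × 24 + 22 = 41470.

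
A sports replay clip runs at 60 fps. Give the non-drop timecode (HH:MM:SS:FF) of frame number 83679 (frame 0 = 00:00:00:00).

83679 ÷ 60 = 1394 full seconds, remainder 39 frames.
1394 s = 0 h 23 min 14 s.
Timecode: 00:23:14:39.

00:23:14:39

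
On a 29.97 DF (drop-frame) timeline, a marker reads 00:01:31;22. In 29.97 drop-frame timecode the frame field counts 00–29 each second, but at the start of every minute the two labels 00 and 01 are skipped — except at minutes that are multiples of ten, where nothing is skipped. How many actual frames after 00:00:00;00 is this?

Complete 10-minute blocks: 0, each 17982 frames → 0.
Remaining 1 whole minute in the current block: 1800 + 0 × 1798 = 1800 frames.
Within the current minute: 31 × 30 + 22 − 2 = 950 (labels ;00/;01 skipped at this minute). Total = 0 + 1800 + 950 = 2750.

2750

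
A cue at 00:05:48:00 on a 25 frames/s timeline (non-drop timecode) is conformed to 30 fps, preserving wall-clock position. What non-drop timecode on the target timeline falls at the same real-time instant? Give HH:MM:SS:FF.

00:05:48:00

Source frame index: (0×3600 + 5×60 + 48) × 25 + 0 = 8700.
Real time: 8700 / (25) = 348 s.
Target frame: (348) × (30) = 10440.
At 30 labels/s: frame 10440 → 00:05:48:00.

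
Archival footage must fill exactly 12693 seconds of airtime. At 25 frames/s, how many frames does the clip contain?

Frames = 12693 × 25 = 317325.

317325 frames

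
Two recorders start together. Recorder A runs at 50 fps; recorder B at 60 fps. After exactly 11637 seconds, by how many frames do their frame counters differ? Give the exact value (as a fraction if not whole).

A emits 50 × 11637 = 581850 frames; B emits 60 × 11637 = 698220.
Difference = 116370 frames; B is ahead of A.

116370 frames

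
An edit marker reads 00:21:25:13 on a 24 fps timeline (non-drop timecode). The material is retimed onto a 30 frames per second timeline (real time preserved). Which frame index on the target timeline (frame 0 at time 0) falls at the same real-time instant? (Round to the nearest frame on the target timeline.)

Source frame index: (0×3600 + 21×60 + 25) × 24 + 13 = 30853.
Real time: 30853 / (24) = 30853/24 s.
Target frame: (30853/24) × (30) = 154265/4 ≈ 38566.250 → 38566.

frame 38566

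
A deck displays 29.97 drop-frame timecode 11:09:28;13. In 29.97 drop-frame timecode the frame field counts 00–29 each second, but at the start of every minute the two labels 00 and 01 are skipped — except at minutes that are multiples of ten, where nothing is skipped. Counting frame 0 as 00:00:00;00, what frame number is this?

1203847

As if non-drop at 30 labels/s: (11 × 3600 + 9 × 60 + 28) × 30 + 13 = 1205053.
Minute boundaries passed: 669; those not divisible by 10: 669 − 66 = 603; dropped labels = 2 × 603 = 1206.
Actual frame index = 1205053 − 1206 = 1203847.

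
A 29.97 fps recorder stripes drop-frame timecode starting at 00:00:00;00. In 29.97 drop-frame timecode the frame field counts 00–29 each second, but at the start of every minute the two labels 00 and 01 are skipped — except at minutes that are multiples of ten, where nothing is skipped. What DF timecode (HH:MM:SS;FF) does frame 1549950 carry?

14:21:56;20

Ten DF minutes hold 17982 frames, so frame 1549950 lies in block 86 (frames 1546452–1564433) with 3498 frames into that block.
The block's first minute is 1800 frames and the rest 1798 each; 3498 frames reaches minute 1, so 86 × 18 + 1 × 2 = 1550 labels have been skipped so far.
Adding those back, label number 1549950 + 1550 = 1551500 at 30 labels/s is 51716 s + 20 f = 14 h 21 min 56 s frame 20, i.e. 14:21:56;20.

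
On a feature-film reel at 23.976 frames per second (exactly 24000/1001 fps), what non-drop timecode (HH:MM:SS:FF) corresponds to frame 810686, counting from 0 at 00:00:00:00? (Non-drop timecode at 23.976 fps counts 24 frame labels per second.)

09:22:58:14

810686 ÷ 24 = 33778 full seconds, remainder 14 frames.
33778 s = 9 h 22 min 58 s.
Timecode: 09:22:58:14.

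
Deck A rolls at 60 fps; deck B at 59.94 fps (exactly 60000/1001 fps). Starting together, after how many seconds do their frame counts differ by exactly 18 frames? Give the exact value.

300.3 seconds

The gap grows by |60000/1001 − 60| = 60/1001 frames per second.
Time for a 18-frame gap: 18 ÷ (60/1001) = 300.3 s.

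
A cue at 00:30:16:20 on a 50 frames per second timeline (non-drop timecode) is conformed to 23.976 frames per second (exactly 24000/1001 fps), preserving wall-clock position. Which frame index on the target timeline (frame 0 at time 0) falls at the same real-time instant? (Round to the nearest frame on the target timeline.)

frame 43550

Source frame index: (0×3600 + 30×60 + 16) × 50 + 20 = 90820.
Real time: 90820 / (50) = 9082/5 s.
Target frame: (9082/5) × (24000/1001) = 43593600/1001 ≈ 43550.050 → 43550.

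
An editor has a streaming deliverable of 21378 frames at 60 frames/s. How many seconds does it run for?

Running time = 21378 / (60) = 356.3 s.

356.3 seconds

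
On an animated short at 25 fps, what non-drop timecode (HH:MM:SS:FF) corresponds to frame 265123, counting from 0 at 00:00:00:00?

02:56:44:23

265123 ÷ 25 = 10604 full seconds, remainder 23 frames.
10604 s = 2 h 56 min 44 s.
Timecode: 02:56:44:23.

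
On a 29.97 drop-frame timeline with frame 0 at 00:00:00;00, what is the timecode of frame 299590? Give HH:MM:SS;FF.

Ten DF minutes hold 17982 frames, so frame 299590 lies in block 16 (frames 287712–305693) with 11878 frames into that block.
The block's first minute is 1800 frames and the rest 1798 each; 11878 frames reaches minute 6, so 16 × 18 + 6 × 2 = 300 labels have been skipped so far.
Adding those back, label number 299590 + 300 = 299890 at 30 labels/s is 9996 s + 10 f = 2 h 46 min 36 s frame 10, i.e. 02:46:36;10.

02:46:36;10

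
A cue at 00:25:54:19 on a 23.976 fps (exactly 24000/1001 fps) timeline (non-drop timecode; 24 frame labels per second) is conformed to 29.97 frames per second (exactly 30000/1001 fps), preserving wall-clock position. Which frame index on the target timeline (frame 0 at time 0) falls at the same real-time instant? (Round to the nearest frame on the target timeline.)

frame 46644

Source frame index: (0×3600 + 25×60 + 54) × 24 + 19 = 37315.
Real time: 37315 / (24000/1001) = 7470463/4800 s.
Target frame: (7470463/4800) × (30000/1001) = 186575/4 ≈ 46643.750 → 46644.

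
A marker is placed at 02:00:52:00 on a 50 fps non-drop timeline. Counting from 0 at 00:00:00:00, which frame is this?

362600

Total seconds to the label: (2 × 3600 + 0 × 60 + 52) = 7252.
Frame index = 7252 × 50 + 0 = 362600.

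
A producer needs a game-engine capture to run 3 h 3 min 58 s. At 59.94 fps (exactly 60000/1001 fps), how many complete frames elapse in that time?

3 h 3 min 58 s = 11038 s.
Frames = 11038 × 60000/1001 = 662280000/1001 ≈ 661618.3816.
Complete frames: 661618.

661618 frames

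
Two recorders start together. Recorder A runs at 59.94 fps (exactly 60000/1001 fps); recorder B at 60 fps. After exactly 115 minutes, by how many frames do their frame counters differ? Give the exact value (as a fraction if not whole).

414000/1001 frames

115 min = 6900 s.
A emits 60000/1001 × 6900 = 414000000/1001 frames; B emits 60 × 6900 = 414000.
Difference = 414000/1001 frames (≈ 413.5864); B is ahead of A.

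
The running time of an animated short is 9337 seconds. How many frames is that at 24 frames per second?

Frames = 9337 × 24 = 224088.

224088 frames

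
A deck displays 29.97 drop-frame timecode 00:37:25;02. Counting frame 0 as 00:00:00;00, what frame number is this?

67284

As if non-drop at 30 labels/s: (0 × 3600 + 37 × 60 + 25) × 30 + 2 = 67352.
Minute boundaries passed: 37; those not divisible by 10: 37 − 3 = 34; dropped labels = 2 × 34 = 68.
Actual frame index = 67352 − 68 = 67284.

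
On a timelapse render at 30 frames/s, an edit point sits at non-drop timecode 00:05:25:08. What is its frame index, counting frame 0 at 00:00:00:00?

frame 9758

Total seconds to the label: (0 × 3600 + 5 × 60 + 25) = 325.
Frame index = 325 × 30 + 8 = 9758.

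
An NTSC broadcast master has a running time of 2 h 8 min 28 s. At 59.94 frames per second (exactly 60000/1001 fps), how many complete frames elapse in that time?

2 h 8 min 28 s = 7708 s.
Frames = 7708 × 60000/1001 = 462480000/1001 ≈ 462017.9820.
Complete frames: 462017.

462017 frames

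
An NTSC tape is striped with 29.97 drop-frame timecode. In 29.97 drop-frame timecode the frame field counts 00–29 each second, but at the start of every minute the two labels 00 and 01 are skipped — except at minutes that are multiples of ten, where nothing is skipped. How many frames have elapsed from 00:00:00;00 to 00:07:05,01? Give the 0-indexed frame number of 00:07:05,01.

12737

As if non-drop at 30 labels/s: (0 × 3600 + 7 × 60 + 5) × 30 + 1 = 12751.
Minute boundaries passed: 7; those not divisible by 10: 7 − 0 = 7; dropped labels = 2 × 7 = 14.
Actual frame index = 12751 − 14 = 12737.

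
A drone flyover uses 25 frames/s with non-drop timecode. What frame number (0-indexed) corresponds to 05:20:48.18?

Total seconds to the label: (5 × 3600 + 20 × 60 + 48) = 19248.
Frame index = 19248 × 25 + 18 = 481218.

frame 481218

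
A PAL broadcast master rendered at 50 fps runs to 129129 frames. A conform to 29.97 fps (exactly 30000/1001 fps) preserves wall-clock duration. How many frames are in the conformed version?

77400 frames

Target frames = source frames × (target rate / source rate) = 129129 × (30000/1001)/(50) = 129129 × 600/1001 = 77400.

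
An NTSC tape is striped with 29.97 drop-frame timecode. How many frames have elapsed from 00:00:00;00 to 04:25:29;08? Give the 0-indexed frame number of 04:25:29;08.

477400

Complete 10-minute blocks: 26, each 17982 frames → 467532.
Remaining 5 whole minutes in the current block: 1800 + 4 × 1798 = 8992 frames.
Within the current minute: 29 × 30 + 8 − 2 = 876 (labels ;00/;01 skipped at this minute). Total = 467532 + 8992 + 876 = 477400.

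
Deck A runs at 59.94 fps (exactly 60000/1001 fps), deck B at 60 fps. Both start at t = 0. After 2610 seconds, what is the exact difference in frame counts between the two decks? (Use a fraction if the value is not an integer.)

156600/1001 frames

A emits 60000/1001 × 2610 = 156600000/1001 frames; B emits 60 × 2610 = 156600.
Difference = 156600/1001 frames (≈ 156.4436); B is ahead of A.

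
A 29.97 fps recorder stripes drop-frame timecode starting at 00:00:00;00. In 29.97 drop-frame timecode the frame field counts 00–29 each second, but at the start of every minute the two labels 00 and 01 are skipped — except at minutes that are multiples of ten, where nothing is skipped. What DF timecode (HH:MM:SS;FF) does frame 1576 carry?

00:00:52;16

Ten DF minutes hold 17982 frames, so frame 1576 lies in block 0 (frames 0–17981) with 1576 frames into that block.
The block's first minute is 1800 frames and the rest 1798 each; 1576 frames reaches minute 0, so 0 × 18 + 0 × 2 = 0 labels have been skipped so far.
Adding those back, label number 1576 + 0 = 1576 at 30 labels/s is 52 s + 16 f = 0 h 0 min 52 s frame 16, i.e. 00:00:52;16.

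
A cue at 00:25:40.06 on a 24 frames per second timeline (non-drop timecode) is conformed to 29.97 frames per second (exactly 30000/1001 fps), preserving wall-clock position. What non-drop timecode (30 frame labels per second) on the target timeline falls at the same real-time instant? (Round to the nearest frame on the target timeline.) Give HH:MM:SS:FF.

00:25:38:21

Source frame index: (0×3600 + 25×60 + 40) × 24 + 6 = 36966.
Real time: 36966 / (24) = 6161/4 s.
Target frame: (6161/4) × (30000/1001) = 46207500/1001 ≈ 46161.339 → 46161.
At 30 labels/s: frame 46161 → 00:25:38:21.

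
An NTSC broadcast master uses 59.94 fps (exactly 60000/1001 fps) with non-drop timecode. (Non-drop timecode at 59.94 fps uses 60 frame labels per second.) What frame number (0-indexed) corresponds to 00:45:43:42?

frame 164622

Total seconds to the label: (0 × 3600 + 45 × 60 + 43) = 2743.
Frame index = 2743 × 60 + 42 = 164622.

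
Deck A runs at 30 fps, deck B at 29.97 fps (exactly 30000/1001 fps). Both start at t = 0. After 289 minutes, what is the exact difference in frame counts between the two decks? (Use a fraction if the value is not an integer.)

289 min = 17340 s.
A emits 30 × 17340 = 520200 frames; B emits 30000/1001 × 17340 = 520200000/1001.
Difference = 520200/1001 frames (≈ 519.6803); B is behind A.

520200/1001 frames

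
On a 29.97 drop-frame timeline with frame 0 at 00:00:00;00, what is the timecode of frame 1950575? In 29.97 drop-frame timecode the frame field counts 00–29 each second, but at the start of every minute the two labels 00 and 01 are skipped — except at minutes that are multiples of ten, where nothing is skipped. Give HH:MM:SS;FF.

18:04:44;07

Ten DF minutes hold 17982 frames, so frame 1950575 lies in block 108 (frames 1942056–1960037) with 8519 frames into that block.
The block's first minute is 1800 frames and the rest 1798 each; 8519 frames reaches minute 4, so 108 × 18 + 4 × 2 = 1952 labels have been skipped so far.
Adding those back, label number 1950575 + 1952 = 1952527 at 30 labels/s is 65084 s + 7 f = 18 h 4 min 44 s frame 7, i.e. 18:04:44;07.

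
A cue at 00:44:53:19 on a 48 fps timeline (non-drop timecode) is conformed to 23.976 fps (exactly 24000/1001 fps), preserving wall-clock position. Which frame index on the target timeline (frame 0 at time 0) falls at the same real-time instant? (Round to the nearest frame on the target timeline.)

frame 64577

Source frame index: (0×3600 + 44×60 + 53) × 48 + 19 = 129283.
Real time: 129283 / (48) = 129283/48 s.
Target frame: (129283/48) × (24000/1001) = 839500/13 ≈ 64576.923 → 64577.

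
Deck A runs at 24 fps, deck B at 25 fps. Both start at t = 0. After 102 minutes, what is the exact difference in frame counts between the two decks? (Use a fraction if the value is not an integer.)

102 min = 6120 s.
A emits 24 × 6120 = 146880 frames; B emits 25 × 6120 = 153000.
Difference = 6120 frames; B is ahead of A.

6120 frames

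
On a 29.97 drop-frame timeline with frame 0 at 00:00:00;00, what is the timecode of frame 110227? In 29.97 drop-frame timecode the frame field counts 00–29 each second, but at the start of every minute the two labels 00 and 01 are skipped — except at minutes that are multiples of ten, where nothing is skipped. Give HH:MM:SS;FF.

Each 10-minute DF block holds 10 × 60 × 30 − 9 × 2 = 17982 frames. 110227 ÷ 17982 → 6 full blocks, remainder 2335.
Within the partial block the first minute is 1800 frames and each further minute 1798, so 1 further minute boundary passed. Total skipped labels = 18 × 6 + 2 × 1 = 110.
Non-drop label index = 110227 + 110 = 110337; at 30 labels/s that is 01:01:17:27, i.e. DF 01:01:17;27.

01:01:17;27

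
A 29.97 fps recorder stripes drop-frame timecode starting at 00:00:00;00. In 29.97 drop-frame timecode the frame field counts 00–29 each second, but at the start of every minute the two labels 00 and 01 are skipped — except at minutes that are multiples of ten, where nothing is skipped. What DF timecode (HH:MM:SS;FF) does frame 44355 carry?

00:24:39;29

Each 10-minute DF block holds 10 × 60 × 30 − 9 × 2 = 17982 frames. 44355 ÷ 17982 → 2 full blocks, remainder 8391.
Within the partial block the first minute is 1800 frames and each further minute 1798, so 4 further minute boundaries passed. Total skipped labels = 18 × 2 + 2 × 4 = 44.
Non-drop label index = 44355 + 44 = 44399; at 30 labels/s that is 00:24:39:29, i.e. DF 00:24:39;29.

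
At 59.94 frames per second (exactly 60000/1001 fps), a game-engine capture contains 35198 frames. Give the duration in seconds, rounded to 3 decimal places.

Running time = 35198 × 1001/60000 = 17616599/30000 s ≈ 587.220 s.

587.220 seconds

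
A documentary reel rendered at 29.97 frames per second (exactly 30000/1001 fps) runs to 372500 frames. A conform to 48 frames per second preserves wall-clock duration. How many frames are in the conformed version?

Target frames = source frames × (target rate / source rate) = 372500 × (48)/(30000/1001) = 372500 × 1001/625 = 596596.

596596 frames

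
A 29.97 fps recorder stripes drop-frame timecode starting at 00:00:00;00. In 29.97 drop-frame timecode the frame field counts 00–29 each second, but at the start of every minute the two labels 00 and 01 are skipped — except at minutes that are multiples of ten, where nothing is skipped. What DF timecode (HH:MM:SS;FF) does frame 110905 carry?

Each 10-minute DF block holds 10 × 60 × 30 − 9 × 2 = 17982 frames. 110905 ÷ 17982 → 6 full blocks, remainder 3013.
Within the partial block the first minute is 1800 frames and each further minute 1798, so 1 further minute boundary passed. Total skipped labels = 18 × 6 + 2 × 1 = 110.
Non-drop label index = 110905 + 110 = 111015; at 30 labels/s that is 01:01:40:15, i.e. DF 01:01:40;15.

01:01:40;15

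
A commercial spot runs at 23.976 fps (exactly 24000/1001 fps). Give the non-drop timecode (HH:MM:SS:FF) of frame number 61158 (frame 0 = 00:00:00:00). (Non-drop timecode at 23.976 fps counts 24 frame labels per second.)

61158 ÷ 24 = 2548 full seconds, remainder 6 frames.
2548 s = 0 h 42 min 28 s.
Timecode: 00:42:28:06.

00:42:28:06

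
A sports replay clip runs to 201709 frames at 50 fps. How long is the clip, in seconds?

4034.18 seconds

Running time = 201709 / (50) = 4034.18 s.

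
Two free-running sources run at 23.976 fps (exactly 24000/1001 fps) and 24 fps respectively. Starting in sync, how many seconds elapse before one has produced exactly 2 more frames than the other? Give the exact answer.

1001/12 seconds

The gap grows by |24 − 24000/1001| = 24/1001 frames per second.
Time for a 2-frame gap: 2 ÷ (24/1001) = 1001/12 s.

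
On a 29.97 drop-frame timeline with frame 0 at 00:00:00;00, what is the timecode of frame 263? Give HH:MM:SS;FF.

00:00:08;23

Ten DF minutes hold 17982 frames, so frame 263 lies in block 0 (frames 0–17981) with 263 frames into that block.
The block's first minute is 1800 frames and the rest 1798 each; 263 frames reaches minute 0, so 0 × 18 + 0 × 2 = 0 labels have been skipped so far.
Adding those back, label number 263 + 0 = 263 at 30 labels/s is 8 s + 23 f = 0 h 0 min 8 s frame 23, i.e. 00:00:08;23.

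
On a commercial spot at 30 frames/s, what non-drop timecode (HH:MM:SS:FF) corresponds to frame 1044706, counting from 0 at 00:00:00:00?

1044706 ÷ 30 = 34823 full seconds, remainder 16 frames.
34823 s = 9 h 40 min 23 s.
Timecode: 09:40:23:16.

09:40:23:16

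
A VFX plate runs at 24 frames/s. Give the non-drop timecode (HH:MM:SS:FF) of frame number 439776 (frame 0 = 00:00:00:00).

439776 ÷ 24 = 18324 full seconds, remainder 0 frames.
18324 s = 5 h 5 min 24 s.
Timecode: 05:05:24:00.

05:05:24:00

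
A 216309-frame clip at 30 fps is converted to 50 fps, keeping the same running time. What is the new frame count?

360515 frames

Target frames = source frames × (target rate / source rate) = 216309 × (50)/(30) = 216309 × 5/3 = 360515.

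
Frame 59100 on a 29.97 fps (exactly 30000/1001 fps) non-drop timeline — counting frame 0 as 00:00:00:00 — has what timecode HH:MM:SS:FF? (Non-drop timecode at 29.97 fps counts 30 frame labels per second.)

00:32:50:00

59100 ÷ 30 = 1970 full seconds, remainder 0 frames.
1970 s = 0 h 32 min 50 s.
Timecode: 00:32:50:00.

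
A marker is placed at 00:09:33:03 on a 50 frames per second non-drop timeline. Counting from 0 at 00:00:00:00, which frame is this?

Total seconds to the label: (0 × 3600 + 9 × 60 + 33) = 573.
Frame index = 573 × 50 + 3 = 28653.

28653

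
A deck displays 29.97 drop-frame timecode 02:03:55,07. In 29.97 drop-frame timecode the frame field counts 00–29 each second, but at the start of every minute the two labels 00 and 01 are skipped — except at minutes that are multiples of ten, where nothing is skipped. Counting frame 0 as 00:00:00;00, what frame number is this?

As if non-drop at 30 labels/s: (2 × 3600 + 3 × 60 + 55) × 30 + 7 = 223057.
Minute boundaries passed: 123; those not divisible by 10: 123 − 12 = 111; dropped labels = 2 × 111 = 222.
Actual frame index = 223057 − 222 = 222835.

222835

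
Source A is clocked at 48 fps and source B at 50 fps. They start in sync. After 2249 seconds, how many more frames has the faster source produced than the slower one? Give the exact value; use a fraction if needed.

A emits 48 × 2249 = 107952 frames; B emits 50 × 2249 = 112450.
Difference = 4498 frames; B is ahead of A.

4498 frames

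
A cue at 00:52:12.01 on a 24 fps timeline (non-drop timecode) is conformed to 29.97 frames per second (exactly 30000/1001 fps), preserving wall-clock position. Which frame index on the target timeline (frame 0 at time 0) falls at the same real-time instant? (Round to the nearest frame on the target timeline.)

Source frame index: (0×3600 + 52×60 + 12) × 24 + 1 = 75169.
Real time: 75169 / (24) = 75169/24 s.
Target frame: (75169/24) × (30000/1001) = 93961250/1001 ≈ 93867.383 → 93867.

frame 93867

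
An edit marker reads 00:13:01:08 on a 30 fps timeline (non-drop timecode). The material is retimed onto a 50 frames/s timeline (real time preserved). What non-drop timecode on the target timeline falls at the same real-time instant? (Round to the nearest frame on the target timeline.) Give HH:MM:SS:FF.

Source frame index: (0×3600 + 13×60 + 1) × 30 + 8 = 23438.
Real time: 23438 / (30) = 11719/15 s.
Target frame: (11719/15) × (50) = 117190/3 ≈ 39063.333 → 39063.
At 50 labels/s: frame 39063 → 00:13:01:13.

00:13:01:13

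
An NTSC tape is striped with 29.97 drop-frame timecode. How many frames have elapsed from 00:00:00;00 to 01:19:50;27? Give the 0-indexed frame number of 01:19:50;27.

Complete 10-minute blocks: 7, each 17982 frames → 125874.
Remaining 9 whole minutes in the current block: 1800 + 8 × 1798 = 16184 frames.
Within the current minute: 50 × 30 + 27 − 2 = 1525 (labels ;00/;01 skipped at this minute). Total = 125874 + 16184 + 1525 = 143583.

143583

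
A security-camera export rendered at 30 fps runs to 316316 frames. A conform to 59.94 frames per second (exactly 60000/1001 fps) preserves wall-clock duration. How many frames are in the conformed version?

632000 frames

Target frames = source frames × (target rate / source rate) = 316316 × (60000/1001)/(30) = 316316 × 2000/1001 = 632000.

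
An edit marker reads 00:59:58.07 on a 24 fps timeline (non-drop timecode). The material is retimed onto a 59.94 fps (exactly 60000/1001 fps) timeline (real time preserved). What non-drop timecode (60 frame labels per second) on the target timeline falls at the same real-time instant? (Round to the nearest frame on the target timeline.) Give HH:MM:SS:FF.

Source frame index: (0×3600 + 59×60 + 58) × 24 + 7 = 86359.
Real time: 86359 / (24) = 86359/24 s.
Target frame: (86359/24) × (60000/1001) = 2372500/11 ≈ 215681.818 → 215682.
At 60 labels/s: frame 215682 → 00:59:54:42.

00:59:54:42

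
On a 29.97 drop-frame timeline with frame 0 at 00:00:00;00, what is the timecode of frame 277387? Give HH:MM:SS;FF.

02:34:15;15

Ten DF minutes hold 17982 frames, so frame 277387 lies in block 15 (frames 269730–287711) with 7657 frames into that block.
The block's first minute is 1800 frames and the rest 1798 each; 7657 frames reaches minute 4, so 15 × 18 + 4 × 2 = 278 labels have been skipped so far.
Adding those back, label number 277387 + 278 = 277665 at 30 labels/s is 9255 s + 15 f = 2 h 34 min 15 s frame 15, i.e. 02:34:15;15.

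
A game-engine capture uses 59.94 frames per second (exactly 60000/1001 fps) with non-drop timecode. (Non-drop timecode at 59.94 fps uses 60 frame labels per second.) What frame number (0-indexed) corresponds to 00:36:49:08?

132548

Total seconds to the label: (0 × 3600 + 36 × 60 + 49) = 2209.
Frame index = 2209 × 60 + 8 = 132548.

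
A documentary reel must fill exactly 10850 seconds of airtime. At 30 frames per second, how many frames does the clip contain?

325500 frames

Frames = 10850 × 30 = 325500.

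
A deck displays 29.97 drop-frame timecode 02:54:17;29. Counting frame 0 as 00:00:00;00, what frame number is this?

Complete 10-minute blocks: 17, each 17982 frames → 305694.
Remaining 4 whole minutes in the current block: 1800 + 3 × 1798 = 7194 frames.
Within the current minute: 17 × 30 + 29 − 2 = 537 (labels ;00/;01 skipped at this minute). Total = 305694 + 7194 + 537 = 313425.

313425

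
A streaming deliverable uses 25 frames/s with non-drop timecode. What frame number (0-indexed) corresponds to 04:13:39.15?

Total seconds to the label: (4 × 3600 + 13 × 60 + 39) = 15219.
Frame index = 15219 × 25 + 15 = 380490.

380490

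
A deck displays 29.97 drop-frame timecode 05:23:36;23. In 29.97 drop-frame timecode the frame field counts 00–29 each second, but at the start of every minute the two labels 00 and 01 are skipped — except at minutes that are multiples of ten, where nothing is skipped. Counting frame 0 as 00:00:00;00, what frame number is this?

Complete 10-minute blocks: 32, each 17982 frames → 575424.
Remaining 3 whole minutes in the current block: 1800 + 2 × 1798 = 5396 frames.
Within the current minute: 36 × 30 + 23 − 2 = 1101 (labels ;00/;01 skipped at this minute). Total = 575424 + 5396 + 1101 = 581921.

581921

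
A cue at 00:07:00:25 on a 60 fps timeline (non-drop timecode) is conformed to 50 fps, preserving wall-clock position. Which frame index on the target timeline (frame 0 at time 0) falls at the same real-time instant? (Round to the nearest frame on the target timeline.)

frame 21021

Source frame index: (0×3600 + 7×60 + 0) × 60 + 25 = 25225.
Real time: 25225 / (60) = 5045/12 s.
Target frame: (5045/12) × (50) = 126125/6 ≈ 21020.833 → 21021.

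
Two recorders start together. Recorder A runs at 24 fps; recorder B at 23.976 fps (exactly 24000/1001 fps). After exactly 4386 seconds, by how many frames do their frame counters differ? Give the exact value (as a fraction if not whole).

A emits 24 × 4386 = 105264 frames; B emits 24000/1001 × 4386 = 105264000/1001.
Difference = 105264/1001 frames (≈ 105.1588); B is behind A.

105264/1001 frames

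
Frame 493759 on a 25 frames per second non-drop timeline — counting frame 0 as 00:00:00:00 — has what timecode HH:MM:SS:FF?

493759 ÷ 25 = 19750 full seconds, remainder 9 frames.
19750 s = 5 h 29 min 10 s.
Timecode: 05:29:10:09.

05:29:10:09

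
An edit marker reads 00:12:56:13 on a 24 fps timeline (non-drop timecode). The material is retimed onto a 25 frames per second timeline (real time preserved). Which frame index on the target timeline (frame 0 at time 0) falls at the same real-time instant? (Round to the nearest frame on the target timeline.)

frame 19414

Source frame index: (0×3600 + 12×60 + 56) × 24 + 13 = 18637.
Real time: 18637 / (24) = 18637/24 s.
Target frame: (18637/24) × (25) = 465925/24 ≈ 19413.542 → 19414.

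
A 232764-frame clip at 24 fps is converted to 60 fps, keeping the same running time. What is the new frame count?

581910 frames

Target frames = source frames × (target rate / source rate) = 232764 × (60)/(24) = 232764 × 5/2 = 581910.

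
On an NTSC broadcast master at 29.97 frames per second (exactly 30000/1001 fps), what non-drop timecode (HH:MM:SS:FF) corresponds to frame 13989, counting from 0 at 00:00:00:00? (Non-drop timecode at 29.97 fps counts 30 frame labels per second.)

00:07:46:09

13989 ÷ 30 = 466 full seconds, remainder 9 frames.
466 s = 0 h 7 min 46 s.
Timecode: 00:07:46:09.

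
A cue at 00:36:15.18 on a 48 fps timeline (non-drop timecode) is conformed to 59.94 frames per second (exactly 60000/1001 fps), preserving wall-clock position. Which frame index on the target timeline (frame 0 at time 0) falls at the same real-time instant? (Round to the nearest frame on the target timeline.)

Source frame index: (0×3600 + 36×60 + 15) × 48 + 18 = 104418.
Real time: 104418 / (48) = 17403/8 s.
Target frame: (17403/8) × (60000/1001) = 130522500/1001 ≈ 130392.108 → 130392.

frame 130392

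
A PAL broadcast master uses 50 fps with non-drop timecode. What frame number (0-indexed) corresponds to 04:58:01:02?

Total seconds to the label: (4 × 3600 + 58 × 60 + 1) = 17881.
Frame index = 17881 × 50 + 2 = 894052.

frame 894052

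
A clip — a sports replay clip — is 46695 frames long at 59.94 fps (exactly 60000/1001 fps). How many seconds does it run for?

Running time = 46695 / (60000/1001) = 779.02825 s.

779.02825 seconds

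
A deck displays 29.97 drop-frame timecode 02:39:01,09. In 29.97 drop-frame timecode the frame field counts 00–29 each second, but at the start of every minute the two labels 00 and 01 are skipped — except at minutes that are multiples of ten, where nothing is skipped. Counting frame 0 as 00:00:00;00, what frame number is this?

As if non-drop at 30 labels/s: (2 × 3600 + 39 × 60 + 1) × 30 + 9 = 286239.
Minute boundaries passed: 159; those not divisible by 10: 159 − 15 = 144; dropped labels = 2 × 144 = 288.
Actual frame index = 286239 − 288 = 285951.

285951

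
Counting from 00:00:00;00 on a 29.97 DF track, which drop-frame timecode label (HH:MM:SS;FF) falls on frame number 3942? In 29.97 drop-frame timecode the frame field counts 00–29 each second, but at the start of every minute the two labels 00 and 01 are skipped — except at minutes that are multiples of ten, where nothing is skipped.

00:02:11;16

Ten DF minutes hold 17982 frames, so frame 3942 lies in block 0 (frames 0–17981) with 3942 frames into that block.
The block's first minute is 1800 frames and the rest 1798 each; 3942 frames reaches minute 2, so 0 × 18 + 2 × 2 = 4 labels have been skipped so far.
Adding those back, label number 3942 + 4 = 3946 at 30 labels/s is 131 s + 16 f = 0 h 2 min 11 s frame 16, i.e. 00:02:11;16.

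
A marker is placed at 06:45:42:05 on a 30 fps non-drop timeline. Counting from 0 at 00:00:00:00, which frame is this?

Total seconds to the label: (6 × 3600 + 45 × 60 + 42) = 24342.
Frame index = 24342 × 30 + 5 = 730265.

frame 730265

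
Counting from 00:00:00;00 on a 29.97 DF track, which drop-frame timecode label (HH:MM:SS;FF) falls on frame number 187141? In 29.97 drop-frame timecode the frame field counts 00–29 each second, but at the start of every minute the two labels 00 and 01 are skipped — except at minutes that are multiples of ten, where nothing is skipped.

01:44:04;09

Each 10-minute DF block holds 10 × 60 × 30 − 9 × 2 = 17982 frames. 187141 ÷ 17982 → 10 full blocks, remainder 7321.
Within the partial block the first minute is 1800 frames and each further minute 1798, so 4 further minute boundaries passed. Total skipped labels = 18 × 10 + 2 × 4 = 188.
Non-drop label index = 187141 + 188 = 187329; at 30 labels/s that is 01:44:04:09, i.e. DF 01:44:04;09.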